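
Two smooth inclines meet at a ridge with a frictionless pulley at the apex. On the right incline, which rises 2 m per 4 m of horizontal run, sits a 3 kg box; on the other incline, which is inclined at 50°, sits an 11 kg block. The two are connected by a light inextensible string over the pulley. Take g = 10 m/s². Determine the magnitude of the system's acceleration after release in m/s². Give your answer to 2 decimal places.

5.06 m/s²

Resolve each weight along its own incline: the 3 kg mass has component 3 × 10 × sin 26.57° = 13.416 N down its slope, and the 11 kg mass has 11 × 10 × sin 50° = 84.265 N down its slope.
The 11 kg side's 84.265 N exceeds the other side's 13.416 N, so that mass slides down and the 3 kg mass slides up. Taking that direction as positive, Newton's second law for the whole system gives 84.265 − 13.416 = (3 + 11) a, so a = 70.849 / 14 = 5.0606 m/s².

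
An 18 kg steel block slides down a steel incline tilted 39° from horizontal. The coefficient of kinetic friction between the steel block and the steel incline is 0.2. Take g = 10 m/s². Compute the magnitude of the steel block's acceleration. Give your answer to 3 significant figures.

4.74 m/s²

Resolving the weight along the incline: the component pulling the steel block down the slope is mg sin 39° = 18 × 10 × 0.6293 = 113.274 N, and the normal force is N = mg cos 39° = 18 × 10 × 0.7771 = 139.878 N.
Kinetic friction acts up the slope with magnitude f = μN = 0.2 × 139.878 = 27.976 N.
Net force along the incline is 113.274 − 27.976 = 85.298 N, so a = 85.298 / 18 = 4.7388 m/s².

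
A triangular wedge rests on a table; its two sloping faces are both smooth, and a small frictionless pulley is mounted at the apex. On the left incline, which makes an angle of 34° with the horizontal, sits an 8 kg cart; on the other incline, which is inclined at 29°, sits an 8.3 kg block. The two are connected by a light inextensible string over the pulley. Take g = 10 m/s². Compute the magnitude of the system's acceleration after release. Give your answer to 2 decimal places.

Resolve each weight along its own incline: the 8 kg mass has component 8 × 10 × sin 34° = 44.735 N down its slope, and the 8.3 kg mass has 8.3 × 10 × sin 29° = 40.239 N down its slope.
The 8 kg side's 44.735 N exceeds the other side's 40.239 N, so that mass slides down and the 8.3 kg mass slides up. Taking that direction as positive, Newton's second law for the whole system gives 44.735 − 40.239 = (8 + 8.3) a, so a = 4.496 / 16.3 = 0.2758 m/s².

0.28 m/s²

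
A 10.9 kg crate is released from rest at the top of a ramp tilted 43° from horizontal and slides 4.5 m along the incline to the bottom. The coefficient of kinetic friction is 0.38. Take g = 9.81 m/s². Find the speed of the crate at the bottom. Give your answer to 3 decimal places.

5.973 m/s

The weight component along the incline is mg sin 43° = 72.925 N and the normal force is N = mg cos 43° = 78.203 N.
Friction up the slope is f = μN = 0.38 × 78.203 = 29.717 N, so the net downslope force is 72.925 − 29.717 = 43.208 N and a = 43.208 / 10.9 = 3.9640 m/s².
Starting from rest over a distance of 4.5 m, v² = 2aL = 2 × 3.9640 × 4.5 = 35.6760, so v = 5.9729 m/s.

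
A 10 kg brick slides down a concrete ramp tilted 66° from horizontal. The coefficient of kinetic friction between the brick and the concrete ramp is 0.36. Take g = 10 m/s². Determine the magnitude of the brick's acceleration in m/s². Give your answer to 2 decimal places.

7.67 m/s²

Resolving the weight along the incline: the component pulling the brick down the slope is mg sin 66° = 10 × 10 × 0.9135 = 91.350 N, and the normal force is N = mg cos 66° = 10 × 10 × 0.4067 = 40.670 N.
Kinetic friction acts up the slope with magnitude f = μN = 0.36 × 40.670 = 14.641 N.
Net force along the incline is 91.350 − 14.641 = 76.709 N, so a = 76.709 / 10 = 7.6709 m/s².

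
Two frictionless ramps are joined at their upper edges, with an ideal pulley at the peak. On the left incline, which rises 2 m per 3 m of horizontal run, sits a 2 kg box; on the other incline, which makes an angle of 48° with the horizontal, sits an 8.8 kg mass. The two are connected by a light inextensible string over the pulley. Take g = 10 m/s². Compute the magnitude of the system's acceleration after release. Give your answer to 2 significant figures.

5.0 m/s²

Resolve each weight along its own incline: the 2 kg mass has component 2 × 10 × sin 33.69° = 11.094 N down its slope, and the 8.8 kg mass has 8.8 × 10 × sin 48° = 65.397 N down its slope.
The 8.8 kg side's 65.397 N exceeds the other side's 11.094 N, so that mass slides down and the 2 kg mass slides up. Taking that direction as positive, Newton's second law for the whole system gives 65.397 − 11.094 = (2 + 8.8) a, so a = 54.303 / 10.8 = 5.0281 m/s².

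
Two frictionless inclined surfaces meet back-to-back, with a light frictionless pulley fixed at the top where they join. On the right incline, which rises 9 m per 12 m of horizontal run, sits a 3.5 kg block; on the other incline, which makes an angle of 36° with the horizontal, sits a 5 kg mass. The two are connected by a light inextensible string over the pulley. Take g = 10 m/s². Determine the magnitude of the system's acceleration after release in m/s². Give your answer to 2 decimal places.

0.99 m/s²

Resolve each weight along its own incline: the 3.5 kg mass has component 3.5 × 10 × sin 36.87° = 21.000 N down its slope, and the 5 kg mass has 5 × 10 × sin 36° = 29.389 N down its slope.
The 5 kg side's 29.389 N exceeds the other side's 21.000 N, so that mass slides down and the 3.5 kg mass slides up. Taking that direction as positive, Newton's second law for the whole system gives 29.389 − 21.000 = (3.5 + 5) a, so a = 8.389 / 8.5 = 0.9869 m/s².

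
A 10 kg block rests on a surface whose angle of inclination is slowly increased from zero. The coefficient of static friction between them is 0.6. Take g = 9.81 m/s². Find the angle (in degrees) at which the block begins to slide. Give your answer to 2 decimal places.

30.96°

At the threshold of sliding, static friction is at its maximum μ_s N and exactly balances the weight component along the incline: mg sin θ = μ_s mg cos θ.
Hence tan θ = μ_s = 0.6, so θ = arctan(0.6) = 30.9638°.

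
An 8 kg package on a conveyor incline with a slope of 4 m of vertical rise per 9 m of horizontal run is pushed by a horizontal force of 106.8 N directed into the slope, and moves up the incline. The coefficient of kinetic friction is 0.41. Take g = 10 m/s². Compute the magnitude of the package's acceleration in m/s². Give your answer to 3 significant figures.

2.17 m/s²

The horizontal push has components F cos 23.96° = 106.8 × 0.9138 = 97.594 N up the incline and F sin 23.96° = 106.8 × 0.4061 = 43.371 N pressing into the surface.
The normal force is therefore N = mg cos 23.96° + F sin 23.96° = 73.104 + 43.371 = 116.475 N, and kinetic friction down the slope is μN = 0.41 × 116.475 = 47.755 N.
Along the incline: F cos 23.96° − mg sin 23.96° − μN = ma, so 97.594 − 32.488 − 47.755 = 8 a, giving a = 2.1689 m/s².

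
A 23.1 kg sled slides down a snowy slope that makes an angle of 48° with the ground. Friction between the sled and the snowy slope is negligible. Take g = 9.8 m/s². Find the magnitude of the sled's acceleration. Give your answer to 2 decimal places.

7.28 m/s²

Resolving the weight along the incline: the component pulling the sled down the slope is mg sin 48° = 23.1 × 9.8 × 0.7431 = 168.223 N, and the normal force is N = mg cos 48° = 23.1 × 9.8 × 0.6691 = 151.471 N.
With no friction the net force along the incline is 168.223 N, so a = g sin 48° = 168.223 / 23.1 = 7.2824 m/s².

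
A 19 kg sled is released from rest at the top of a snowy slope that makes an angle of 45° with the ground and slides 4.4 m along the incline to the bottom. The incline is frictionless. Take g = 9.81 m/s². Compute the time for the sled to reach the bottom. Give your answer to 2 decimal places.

1.13 s

The weight component along the incline is mg sin 45° = 131.798 N and the normal force is N = mg cos 45° = 131.798 N.
With no friction, a = g sin 45° = 6.9367 m/s².
Starting from rest, L = ½at², so t = √(2L/a) = √(2 × 4.4 / 6.9367) = 1.1263 s.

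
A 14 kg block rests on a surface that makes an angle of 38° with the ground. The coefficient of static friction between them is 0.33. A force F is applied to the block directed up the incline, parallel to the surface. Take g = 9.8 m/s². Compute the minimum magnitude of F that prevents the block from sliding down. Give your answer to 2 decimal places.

48.79 N

The normal force is N = mg cos 38° = 108.115 N. With F at its minimum the block is on the verge of sliding down, so static friction is at its maximum μ_s N = 0.33 × 108.115 = 35.678 N and acts up the slope.
Equilibrium along the incline: F + μ_s N = mg sin 38°, so F = 84.469 − 35.678 = 48.791 N.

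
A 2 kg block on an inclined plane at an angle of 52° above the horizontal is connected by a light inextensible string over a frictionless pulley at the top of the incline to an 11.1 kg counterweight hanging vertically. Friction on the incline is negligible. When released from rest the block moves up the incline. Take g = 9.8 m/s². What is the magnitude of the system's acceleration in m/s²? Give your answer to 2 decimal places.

7.12 m/s²

For the block on the incline: the weight component along the slope is m₁g sin 52° = 2 × 9.8 × 0.7880 = 15.445 N and the normal force is N = m₁g cos 52° = 12.067 N.
Newton's second law for the block (up-slope positive): T − 15.445 = 2 a. For the hanging counterweight (downward positive): 11.1 × 9.8 − T = 11.1 a.
Adding the two equations eliminates T: 93.335 = 13.1 a, so a = 7.1248 m/s².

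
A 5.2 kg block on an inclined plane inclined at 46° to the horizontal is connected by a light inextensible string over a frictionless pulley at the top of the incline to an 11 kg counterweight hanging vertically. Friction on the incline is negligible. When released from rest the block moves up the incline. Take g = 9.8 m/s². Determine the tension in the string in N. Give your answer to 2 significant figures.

59 N

For the block on the incline: the weight component along the slope is m₁g sin 46° = 5.2 × 9.8 × 0.7193 = 36.656 N and the normal force is N = m₁g cos 46° = 35.400 N.
Newton's second law for the block (up-slope positive): T − 36.656 = 5.2 a. For the hanging counterweight (downward positive): 11 × 9.8 − T = 11 a.
Adding the two equations eliminates T: 71.144 = 16.2 a, so a = 4.3916 m/s².
Then from the hanging counterweight's equation, T = 11 × (9.8 − 4.3916) = 59.492 N.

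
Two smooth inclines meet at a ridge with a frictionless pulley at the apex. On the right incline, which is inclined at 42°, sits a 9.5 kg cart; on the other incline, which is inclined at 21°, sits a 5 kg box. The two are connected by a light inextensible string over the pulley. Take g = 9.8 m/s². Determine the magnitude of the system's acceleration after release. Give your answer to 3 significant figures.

3.09 m/s²

Resolve each weight along its own incline: the 9.5 kg mass has component 9.5 × 9.8 × sin 42° = 62.296 N down its slope, and the 5 kg mass has 5 × 9.8 × sin 21° = 17.560 N down its slope.
The 9.5 kg side's 62.296 N exceeds the other side's 17.560 N, so that mass slides down and the 5 kg mass slides up. Taking that direction as positive, Newton's second law for the whole system gives 62.296 − 17.560 = (9.5 + 5) a, so a = 44.736 / 14.5 = 3.0852 m/s².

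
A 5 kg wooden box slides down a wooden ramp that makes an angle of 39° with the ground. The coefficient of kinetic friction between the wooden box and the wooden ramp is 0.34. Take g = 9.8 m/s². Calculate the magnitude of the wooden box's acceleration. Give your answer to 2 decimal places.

3.58 m/s²

Resolving the weight along the incline: the component pulling the wooden box down the slope is mg sin 39° = 5 × 9.8 × 0.6293 = 30.836 N, and the normal force is N = mg cos 39° = 5 × 9.8 × 0.7771 = 38.078 N.
Kinetic friction acts up the slope with magnitude f = μN = 0.34 × 38.078 = 12.947 N.
Net force along the incline is 30.836 − 12.947 = 17.889 N, so a = 17.889 / 5 = 3.5778 m/s².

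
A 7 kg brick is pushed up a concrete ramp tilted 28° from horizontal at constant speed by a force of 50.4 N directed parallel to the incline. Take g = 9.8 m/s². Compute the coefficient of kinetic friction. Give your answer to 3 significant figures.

0.300

At constant speed ΣF = 0 along the incline. The applied 50.4 N acts up the slope; the weight component mg sin 28° = 32.206 N and kinetic friction μN both act down the slope.
So 50.4 = 32.206 + μ × 60.570, giving μ = (50.4 − 32.206) / 60.570 = 0.3004.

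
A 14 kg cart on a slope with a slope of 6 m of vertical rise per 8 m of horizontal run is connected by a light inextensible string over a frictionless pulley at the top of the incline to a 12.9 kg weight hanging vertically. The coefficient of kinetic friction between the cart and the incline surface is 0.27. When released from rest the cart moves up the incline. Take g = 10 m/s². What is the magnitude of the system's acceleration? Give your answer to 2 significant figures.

0.55 m/s²

For the cart on the incline: the weight component along the slope is m₁g sin 36.87° = 14 × 10 × 0.6000 = 84.000 N and the normal force is N = m₁g cos 36.87° = 112.000 N.
Kinetic friction opposes the cart's motion up the incline: f = μN = 0.27 × 112.000 = 30.240 N acting down the slope.
Newton's second law for the cart (up-slope positive): T − 84.000 − 30.240 = 14 a. For the hanging weight (downward positive): 12.9 × 10 − T = 12.9 a.
Adding the two equations eliminates T: 14.760 = 26.9 a, so a = 0.5487 m/s².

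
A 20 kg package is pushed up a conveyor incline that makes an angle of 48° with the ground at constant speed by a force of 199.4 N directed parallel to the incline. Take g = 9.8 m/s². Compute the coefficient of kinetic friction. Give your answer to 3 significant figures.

0.410

At constant speed ΣF = 0 along the incline. The applied 199.4 N acts up the slope; the weight component mg sin 48° = 145.656 N and kinetic friction μN both act down the slope.
So 199.4 = 145.656 + μ × 131.150, giving μ = (199.4 − 145.656) / 131.150 = 0.4098.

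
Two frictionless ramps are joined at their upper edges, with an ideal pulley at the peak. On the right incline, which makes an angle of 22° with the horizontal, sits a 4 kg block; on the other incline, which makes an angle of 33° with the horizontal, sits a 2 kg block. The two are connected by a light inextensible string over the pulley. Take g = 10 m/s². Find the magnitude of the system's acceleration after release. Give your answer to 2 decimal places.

Resolve each weight along its own incline: the 4 kg mass has component 4 × 10 × sin 22° = 14.984 N down its slope, and the 2 kg mass has 2 × 10 × sin 33° = 10.893 N down its slope.
The 4 kg side's 14.984 N exceeds the other side's 10.893 N, so that mass slides down and the 2 kg mass slides up. Taking that direction as positive, Newton's second law for the whole system gives 14.984 − 10.893 = (4 + 2) a, so a = 4.091 / 6 = 0.6818 m/s².

0.68 m/s²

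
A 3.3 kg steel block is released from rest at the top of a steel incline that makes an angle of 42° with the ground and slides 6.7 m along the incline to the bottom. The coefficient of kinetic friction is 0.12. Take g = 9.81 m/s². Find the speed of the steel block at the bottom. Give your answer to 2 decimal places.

8.73 m/s

The weight component along the incline is mg sin 42° = 21.662 N and the normal force is N = mg cos 42° = 24.058 N.
Friction up the slope is f = μN = 0.12 × 24.058 = 2.887 N, so the net downslope force is 21.662 − 2.887 = 18.775 N and a = 18.775 / 3.3 = 5.6894 m/s².
Starting from rest over a distance of 6.7 m, v² = 2aL = 2 × 5.6894 × 6.7 = 76.2380, so v = 8.7314 m/s.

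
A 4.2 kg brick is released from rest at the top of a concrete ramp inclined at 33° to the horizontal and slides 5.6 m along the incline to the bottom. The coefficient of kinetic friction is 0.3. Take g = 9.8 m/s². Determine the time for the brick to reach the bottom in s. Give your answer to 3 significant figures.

1.97 s

The weight component along the incline is mg sin 33° = 22.417 N and the normal force is N = mg cos 33° = 34.520 N.
Friction up the slope is f = μN = 0.3 × 34.520 = 10.356 N, so the net downslope force is 22.417 − 10.356 = 12.061 N and a = 12.061 / 4.2 = 2.8717 m/s².
Starting from rest, L = ½at², so t = √(2L/a) = √(2 × 5.6 / 2.8717) = 1.9749 s.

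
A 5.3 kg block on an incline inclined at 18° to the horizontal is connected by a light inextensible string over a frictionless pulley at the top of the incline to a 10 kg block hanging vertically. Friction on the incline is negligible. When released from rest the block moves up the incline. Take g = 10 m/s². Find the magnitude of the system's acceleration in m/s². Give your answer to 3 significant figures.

For the block on the incline: the weight component along the slope is m₁g sin 18° = 5.3 × 10 × 0.3090 = 16.377 N and the normal force is N = m₁g cos 18° = 50.406 N.
Newton's second law for the block (up-slope positive): T − 16.377 = 5.3 a. For the hanging block (downward positive): 10 × 10 − T = 10 a.
Adding the two equations eliminates T: 83.623 = 15.3 a, so a = 5.4656 m/s².

5.47 m/s²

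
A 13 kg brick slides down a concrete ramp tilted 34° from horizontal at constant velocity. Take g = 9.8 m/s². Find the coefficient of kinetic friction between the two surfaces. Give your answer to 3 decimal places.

At constant velocity the net force along the incline is zero: mg sin 34° = μ mg cos 34°.
So μ = tan 34° = 0.5592 / 0.8290 = 0.6745.

0.675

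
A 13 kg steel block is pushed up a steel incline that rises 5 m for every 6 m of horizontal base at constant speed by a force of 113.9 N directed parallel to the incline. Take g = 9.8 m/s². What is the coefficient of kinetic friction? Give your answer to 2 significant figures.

0.33

At constant speed ΣF = 0 along the incline. The applied 113.9 N acts up the slope; the weight component mg sin 39.81° = 81.559 N and kinetic friction μN both act down the slope.
So 113.9 = 81.559 + μ × 97.871, giving μ = (113.9 − 81.559) / 97.871 = 0.3304.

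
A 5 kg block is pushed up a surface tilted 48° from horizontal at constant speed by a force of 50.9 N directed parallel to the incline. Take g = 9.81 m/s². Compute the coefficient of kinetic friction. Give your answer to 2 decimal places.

At constant speed ΣF = 0 along the incline. The applied 50.9 N acts up the slope; the weight component mg sin 48° = 36.451 N and kinetic friction μN both act down the slope.
So 50.9 = 36.451 + μ × 32.821, giving μ = (50.9 − 36.451) / 32.821 = 0.4402.

0.44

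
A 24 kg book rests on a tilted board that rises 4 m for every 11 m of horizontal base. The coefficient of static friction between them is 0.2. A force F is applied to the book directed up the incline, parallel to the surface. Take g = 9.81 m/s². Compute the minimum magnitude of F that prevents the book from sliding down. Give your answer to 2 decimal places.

36.21 N

The normal force is N = mg cos 19.98° = 221.265 N. With F at its minimum the book is on the verge of sliding down, so static friction is at its maximum μ_s N = 0.2 × 221.265 = 44.253 N and acts up the slope.
Equilibrium along the incline: F + μ_s N = mg sin 19.98°, so F = 80.460 − 44.253 = 36.207 N.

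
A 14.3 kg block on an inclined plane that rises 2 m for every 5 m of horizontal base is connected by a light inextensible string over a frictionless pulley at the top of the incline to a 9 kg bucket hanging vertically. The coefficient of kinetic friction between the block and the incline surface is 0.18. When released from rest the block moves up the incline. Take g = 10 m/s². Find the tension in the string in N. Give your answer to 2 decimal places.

For the block on the incline: the weight component along the slope is m₁g sin 21.80° = 14.3 × 10 × 0.3714 = 53.110 N and the normal force is N = m₁g cos 21.80° = 132.772 N.
Kinetic friction opposes the block's motion up the incline: f = μN = 0.18 × 132.772 = 23.899 N acting down the slope.
Newton's second law for the block (up-slope positive): T − 53.110 − 23.899 = 14.3 a. For the hanging bucket (downward positive): 9 × 10 − T = 9 a.
Adding the two equations eliminates T: 12.991 = 23.3 a, so a = 0.5576 m/s².
Then from the hanging bucket's equation, T = 9 × (10 − 0.5576) = 84.982 N.

84.98 N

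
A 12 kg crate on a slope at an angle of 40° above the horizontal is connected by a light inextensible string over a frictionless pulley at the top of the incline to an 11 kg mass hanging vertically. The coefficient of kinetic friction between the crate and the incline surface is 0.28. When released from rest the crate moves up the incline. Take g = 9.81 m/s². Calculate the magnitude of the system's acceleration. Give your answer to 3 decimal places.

0.304 m/s²

For the crate on the incline: the weight component along the slope is m₁g sin 40° = 12 × 9.81 × 0.6428 = 75.670 N and the normal force is N = m₁g cos 40° = 90.179 N.
Kinetic friction opposes the crate's motion up the incline: f = μN = 0.28 × 90.179 = 25.250 N acting down the slope.
Newton's second law for the crate (up-slope positive): T − 75.670 − 25.250 = 12 a. For the hanging mass (downward positive): 11 × 9.81 − T = 11 a.
Adding the two equations eliminates T: 6.990 = 23 a, so a = 0.3039 m/s².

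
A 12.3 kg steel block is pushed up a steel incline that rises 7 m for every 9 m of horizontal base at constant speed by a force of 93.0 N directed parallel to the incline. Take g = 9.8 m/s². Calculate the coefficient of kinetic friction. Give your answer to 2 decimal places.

0.20

At constant speed ΣF = 0 along the incline. The applied 93.0 N acts up the slope; the weight component mg sin 37.87° = 74.004 N and kinetic friction μN both act down the slope.
So 93.0 = 74.004 + μ × 95.149, giving μ = (93.0 − 74.004) / 95.149 = 0.1996.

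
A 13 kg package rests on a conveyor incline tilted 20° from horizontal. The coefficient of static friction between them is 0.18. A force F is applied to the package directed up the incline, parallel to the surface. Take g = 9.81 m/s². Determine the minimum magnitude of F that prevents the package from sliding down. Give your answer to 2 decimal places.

22.05 N

The normal force is N = mg cos 20° = 119.839 N. With F at its minimum the package is on the verge of sliding down, so static friction is at its maximum μ_s N = 0.18 × 119.839 = 21.571 N and acts up the slope.
Equilibrium along the incline: F + μ_s N = mg sin 20°, so F = 43.618 − 21.571 = 22.047 N.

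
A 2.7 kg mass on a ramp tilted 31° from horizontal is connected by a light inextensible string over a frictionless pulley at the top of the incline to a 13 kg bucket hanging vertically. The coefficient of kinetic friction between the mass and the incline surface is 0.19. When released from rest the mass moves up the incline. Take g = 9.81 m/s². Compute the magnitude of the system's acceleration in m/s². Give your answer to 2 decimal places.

6.98 m/s²

For the mass on the incline: the weight component along the slope is m₁g sin 31° = 2.7 × 9.81 × 0.5150 = 13.641 N and the normal force is N = m₁g cos 31° = 22.704 N.
Kinetic friction opposes the mass's motion up the incline: f = μN = 0.19 × 22.704 = 4.314 N acting down the slope.
Newton's second law for the mass (up-slope positive): T − 13.641 − 4.314 = 2.7 a. For the hanging bucket (downward positive): 13 × 9.81 − T = 13 a.
Adding the two equations eliminates T: 109.575 = 15.7 a, so a = 6.9793 m/s².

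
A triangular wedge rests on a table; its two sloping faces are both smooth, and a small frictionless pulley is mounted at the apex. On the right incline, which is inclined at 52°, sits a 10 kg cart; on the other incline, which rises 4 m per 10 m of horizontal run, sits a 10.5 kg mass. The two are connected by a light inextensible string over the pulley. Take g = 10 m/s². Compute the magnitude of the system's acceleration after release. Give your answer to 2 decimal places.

Resolve each weight along its own incline: the 10 kg mass has component 10 × 10 × sin 52° = 78.801 N down its slope, and the 10.5 kg mass has 10.5 × 10 × sin 21.80° = 38.996 N down its slope.
The 10 kg side's 78.801 N exceeds the other side's 38.996 N, so that mass slides down and the 10.5 kg mass slides up. Taking that direction as positive, Newton's second law for the whole system gives 78.801 − 38.996 = (10 + 10.5) a, so a = 39.805 / 20.5 = 1.9417 m/s².

1.94 m/s²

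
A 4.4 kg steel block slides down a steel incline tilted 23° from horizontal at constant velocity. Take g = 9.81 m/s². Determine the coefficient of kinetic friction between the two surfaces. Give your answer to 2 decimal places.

0.42

At constant velocity the net force along the incline is zero: mg sin 23° = μ mg cos 23°.
So μ = tan 23° = 0.3907 / 0.9205 = 0.4244.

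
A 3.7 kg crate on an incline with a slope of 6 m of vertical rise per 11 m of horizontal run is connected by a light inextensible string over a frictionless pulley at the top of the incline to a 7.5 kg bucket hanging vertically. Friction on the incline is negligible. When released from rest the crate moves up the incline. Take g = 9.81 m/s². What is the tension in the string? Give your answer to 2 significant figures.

For the crate on the incline: the weight component along the slope is m₁g sin 28.61° = 3.7 × 9.81 × 0.4789 = 17.383 N and the normal force is N = m₁g cos 28.61° = 31.865 N.
Newton's second law for the crate (up-slope positive): T − 17.383 = 3.7 a. For the hanging bucket (downward positive): 7.5 × 9.81 − T = 7.5 a.
Adding the two equations eliminates T: 56.192 = 11.2 a, so a = 5.0171 m/s².
Then from the hanging bucket's equation, T = 7.5 × (9.81 − 5.0171) = 35.947 N.

36 N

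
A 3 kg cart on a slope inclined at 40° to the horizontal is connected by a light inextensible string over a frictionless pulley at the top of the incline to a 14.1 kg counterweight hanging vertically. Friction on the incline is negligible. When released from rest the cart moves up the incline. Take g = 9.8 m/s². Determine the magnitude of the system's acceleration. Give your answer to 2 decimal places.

6.98 m/s²

For the cart on the incline: the weight component along the slope is m₁g sin 40° = 3 × 9.8 × 0.6428 = 18.898 N and the normal force is N = m₁g cos 40° = 22.522 N.
Newton's second law for the cart (up-slope positive): T − 18.898 = 3 a. For the hanging counterweight (downward positive): 14.1 × 9.8 − T = 14.1 a.
Adding the two equations eliminates T: 119.282 = 17.1 a, so a = 6.9756 m/s².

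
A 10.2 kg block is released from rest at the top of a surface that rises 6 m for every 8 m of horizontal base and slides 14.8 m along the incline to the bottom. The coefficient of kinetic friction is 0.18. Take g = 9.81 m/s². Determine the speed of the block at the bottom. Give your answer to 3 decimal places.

11.507 m/s

The weight component along the incline is mg sin 36.87° = 60.037 N and the normal force is N = mg cos 36.87° = 80.050 N.
Friction up the slope is f = μN = 0.18 × 80.050 = 14.409 N, so the net downslope force is 60.037 − 14.409 = 45.628 N and a = 45.628 / 10.2 = 4.4733 m/s².
Starting from rest over a distance of 14.8 m, v² = 2aL = 2 × 4.4733 × 14.8 = 132.4097, so v = 11.5069 m/s.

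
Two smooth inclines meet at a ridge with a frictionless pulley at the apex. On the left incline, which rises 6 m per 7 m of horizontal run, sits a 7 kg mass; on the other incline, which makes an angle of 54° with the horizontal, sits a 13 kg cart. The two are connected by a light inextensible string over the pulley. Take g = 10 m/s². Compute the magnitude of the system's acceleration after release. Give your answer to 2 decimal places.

2.98 m/s²

Resolve each weight along its own incline: the 7 kg mass has component 7 × 10 × sin 40.60° = 45.555 N down its slope, and the 13 kg mass has 13 × 10 × sin 54° = 105.172 N down its slope.
The 13 kg side's 105.172 N exceeds the other side's 45.555 N, so that mass slides down and the 7 kg mass slides up. Taking that direction as positive, Newton's second law for the whole system gives 105.172 − 45.555 = (7 + 13) a, so a = 59.617 / 20 = 2.9808 m/s².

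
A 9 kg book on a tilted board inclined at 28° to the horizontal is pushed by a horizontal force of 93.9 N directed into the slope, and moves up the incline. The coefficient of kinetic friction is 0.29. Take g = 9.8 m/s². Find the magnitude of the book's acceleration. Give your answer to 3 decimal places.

0.681 m/s²

The horizontal push has components F cos 28° = 93.9 × 0.8829 = 82.904 N up the incline and F sin 28° = 93.9 × 0.4695 = 44.086 N pressing into the surface.
The normal force is therefore N = mg cos 28° + F sin 28° = 77.872 + 44.086 = 121.958 N, and kinetic friction down the slope is μN = 0.29 × 121.958 = 35.368 N.
Along the incline: F cos 28° − mg sin 28° − μN = ma, so 82.904 − 41.410 − 35.368 = 9 a, giving a = 0.6807 m/s².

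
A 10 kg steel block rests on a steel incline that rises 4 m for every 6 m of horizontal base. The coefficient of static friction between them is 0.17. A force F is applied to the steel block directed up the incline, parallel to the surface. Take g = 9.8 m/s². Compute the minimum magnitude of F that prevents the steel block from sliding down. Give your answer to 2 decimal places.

The normal force is N = mg cos 33.69° = 81.541 N. With F at its minimum the steel block is on the verge of sliding down, so static friction is at its maximum μ_s N = 0.17 × 81.541 = 13.862 N and acts up the slope.
Equilibrium along the incline: F + μ_s N = mg sin 33.69°, so F = 54.361 − 13.862 = 40.499 N.

40.50 N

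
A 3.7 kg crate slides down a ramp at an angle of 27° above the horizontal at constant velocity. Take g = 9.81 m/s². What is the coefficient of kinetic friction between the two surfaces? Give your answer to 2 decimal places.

At constant velocity the net force along the incline is zero: mg sin 27° = μ mg cos 27°.
So μ = tan 27° = 0.4540 / 0.8910 = 0.5095.

0.51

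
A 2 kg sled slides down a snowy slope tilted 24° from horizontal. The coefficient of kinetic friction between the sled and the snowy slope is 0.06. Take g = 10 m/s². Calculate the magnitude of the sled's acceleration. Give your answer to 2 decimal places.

3.52 m/s²

Resolving the weight along the incline: the component pulling the sled down the slope is mg sin 24° = 2 × 10 × 0.4067 = 8.134 N, and the normal force is N = mg cos 24° = 2 × 10 × 0.9135 = 18.270 N.
Kinetic friction acts up the slope with magnitude f = μN = 0.06 × 18.270 = 1.096 N.
Net force along the incline is 8.134 − 1.096 = 7.038 N, so a = 7.038 / 2 = 3.5190 m/s².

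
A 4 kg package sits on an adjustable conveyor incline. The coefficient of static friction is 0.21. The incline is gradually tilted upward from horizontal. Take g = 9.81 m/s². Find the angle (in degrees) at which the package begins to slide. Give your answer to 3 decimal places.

11.860°

At the threshold of sliding, static friction is at its maximum μ_s N and exactly balances the weight component along the incline: mg sin θ = μ_s mg cos θ.
Hence tan θ = μ_s = 0.21, so θ = arctan(0.21) = 11.8598°.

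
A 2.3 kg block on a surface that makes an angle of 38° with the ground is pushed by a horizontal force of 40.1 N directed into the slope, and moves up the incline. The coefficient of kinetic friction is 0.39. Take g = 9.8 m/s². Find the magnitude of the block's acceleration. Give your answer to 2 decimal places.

0.51 m/s²

The horizontal push has components F cos 38° = 40.1 × 0.7880 = 31.599 N up the incline and F sin 38° = 40.1 × 0.6157 = 24.690 N pressing into the surface.
The normal force is therefore N = mg cos 38° + F sin 38° = 17.762 + 24.690 = 42.452 N, and kinetic friction down the slope is μN = 0.39 × 42.452 = 16.556 N.
Along the incline: F cos 38° − mg sin 38° − μN = ma, so 31.599 − 13.878 − 16.556 = 2.3 a, giving a = 0.5065 m/s².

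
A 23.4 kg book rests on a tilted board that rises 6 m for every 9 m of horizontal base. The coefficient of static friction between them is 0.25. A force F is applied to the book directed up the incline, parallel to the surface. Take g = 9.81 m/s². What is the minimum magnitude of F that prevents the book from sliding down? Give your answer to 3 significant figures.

79.6 N

The normal force is N = mg cos 33.69° = 191.000 N. With F at its minimum the book is on the verge of sliding down, so static friction is at its maximum μ_s N = 0.25 × 191.000 = 47.750 N and acts up the slope.
Equilibrium along the incline: F + μ_s N = mg sin 33.69°, so F = 127.334 − 47.750 = 79.584 N.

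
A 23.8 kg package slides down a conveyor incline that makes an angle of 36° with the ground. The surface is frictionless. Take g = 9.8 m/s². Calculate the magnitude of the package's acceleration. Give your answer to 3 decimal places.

Resolving the weight along the incline: the component pulling the package down the slope is mg sin 36° = 23.8 × 9.8 × 0.5878 = 137.098 N, and the normal force is N = mg cos 36° = 23.8 × 9.8 × 0.8090 = 188.691 N.
With no friction the net force along the incline is 137.098 N, so a = g sin 36° = 137.098 / 23.8 = 5.7604 m/s².

5.760 m/s²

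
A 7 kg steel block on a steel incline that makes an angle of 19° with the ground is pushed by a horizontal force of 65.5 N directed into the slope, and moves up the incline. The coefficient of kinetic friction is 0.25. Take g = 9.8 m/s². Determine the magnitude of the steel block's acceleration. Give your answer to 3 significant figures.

The horizontal push has components F cos 19° = 65.5 × 0.9455 = 61.930 N up the incline and F sin 19° = 65.5 × 0.3256 = 21.327 N pressing into the surface.
The normal force is therefore N = mg cos 19° + F sin 19° = 64.861 + 21.327 = 86.188 N, and kinetic friction down the slope is μN = 0.25 × 86.188 = 21.547 N.
Along the incline: F cos 19° − mg sin 19° − μN = ma, so 61.930 − 22.336 − 21.547 = 7 a, giving a = 2.5781 m/s².

2.58 m/s²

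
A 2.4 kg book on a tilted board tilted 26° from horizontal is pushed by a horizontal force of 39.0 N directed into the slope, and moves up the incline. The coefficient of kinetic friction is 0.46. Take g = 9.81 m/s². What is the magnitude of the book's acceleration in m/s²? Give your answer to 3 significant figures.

The horizontal push has components F cos 26° = 39.0 × 0.8988 = 35.053 N up the incline and F sin 26° = 39.0 × 0.4384 = 17.098 N pressing into the surface.
The normal force is therefore N = mg cos 26° + F sin 26° = 21.161 + 17.098 = 38.259 N, and kinetic friction down the slope is μN = 0.46 × 38.259 = 17.599 N.
Along the incline: F cos 26° − mg sin 26° − μN = ma, so 35.053 − 10.322 − 17.599 = 2.4 a, giving a = 2.9717 m/s².

2.97 m/s²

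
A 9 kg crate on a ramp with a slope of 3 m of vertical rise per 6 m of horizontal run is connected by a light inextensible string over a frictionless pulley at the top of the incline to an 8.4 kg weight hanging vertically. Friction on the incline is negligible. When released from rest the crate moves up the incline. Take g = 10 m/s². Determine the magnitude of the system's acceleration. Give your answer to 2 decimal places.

For the crate on the incline: the weight component along the slope is m₁g sin 26.57° = 9 × 10 × 0.4472 = 40.248 N and the normal force is N = m₁g cos 26.57° = 80.498 N.
Newton's second law for the crate (up-slope positive): T − 40.248 = 9 a. For the hanging weight (downward positive): 8.4 × 10 − T = 8.4 a.
Adding the two equations eliminates T: 43.752 = 17.4 a, so a = 2.5145 m/s².

2.51 m/s²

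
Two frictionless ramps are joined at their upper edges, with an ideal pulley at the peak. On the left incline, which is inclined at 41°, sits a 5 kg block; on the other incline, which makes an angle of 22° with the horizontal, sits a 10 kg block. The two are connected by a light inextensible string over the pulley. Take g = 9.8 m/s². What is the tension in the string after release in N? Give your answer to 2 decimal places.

Resolve each weight along its own incline: the 5 kg mass has component 5 × 9.8 × sin 41° = 32.147 N down its slope, and the 10 kg mass has 10 × 9.8 × sin 22° = 36.711 N down its slope.
The 10 kg side's 36.711 N exceeds the other side's 32.147 N, so that mass slides down and the 5 kg mass slides up. Taking that direction as positive, Newton's second law for the whole system gives 36.711 − 32.147 = (5 + 10) a, so a = 4.564 / 15 = 0.3043 m/s².
For the 5 kg mass (up-slope positive): T − 32.147 = 5 × 0.3043, so T = 33.669 N.

33.67 N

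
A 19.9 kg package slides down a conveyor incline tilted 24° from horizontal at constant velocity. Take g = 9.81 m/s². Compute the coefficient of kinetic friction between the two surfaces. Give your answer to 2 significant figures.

0.45

At constant velocity the net force along the incline is zero: mg sin 24° = μ mg cos 24°.
So μ = tan 24° = 0.4067 / 0.9135 = 0.4452.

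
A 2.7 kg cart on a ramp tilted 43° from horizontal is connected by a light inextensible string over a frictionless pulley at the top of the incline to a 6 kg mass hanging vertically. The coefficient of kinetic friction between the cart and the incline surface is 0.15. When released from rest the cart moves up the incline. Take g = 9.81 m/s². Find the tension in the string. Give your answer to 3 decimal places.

For the cart on the incline: the weight component along the slope is m₁g sin 43° = 2.7 × 9.81 × 0.6820 = 18.064 N and the normal force is N = m₁g cos 43° = 19.371 N.
Kinetic friction opposes the cart's motion up the incline: f = μN = 0.15 × 19.371 = 2.906 N acting down the slope.
Newton's second law for the cart (up-slope positive): T − 18.064 − 2.906 = 2.7 a. For the hanging mass (downward positive): 6 × 9.81 − T = 6 a.
Adding the two equations eliminates T: 37.890 = 8.7 a, so a = 4.3552 m/s².
Then from the hanging mass's equation, T = 6 × (9.81 − 4.3552) = 32.729 N.

32.729 N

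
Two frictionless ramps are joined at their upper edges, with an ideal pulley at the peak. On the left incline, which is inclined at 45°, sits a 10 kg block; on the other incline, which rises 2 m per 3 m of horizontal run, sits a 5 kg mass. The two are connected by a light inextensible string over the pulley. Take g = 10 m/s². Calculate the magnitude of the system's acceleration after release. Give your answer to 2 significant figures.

2.9 m/s²

Resolve each weight along its own incline: the 10 kg mass has component 10 × 10 × sin 45° = 70.711 N down its slope, and the 5 kg mass has 5 × 10 × sin 33.69° = 27.735 N down its slope.
The 10 kg side's 70.711 N exceeds the other side's 27.735 N, so that mass slides down and the 5 kg mass slides up. Taking that direction as positive, Newton's second law for the whole system gives 70.711 − 27.735 = (10 + 5) a, so a = 42.976 / 15 = 2.8651 m/s².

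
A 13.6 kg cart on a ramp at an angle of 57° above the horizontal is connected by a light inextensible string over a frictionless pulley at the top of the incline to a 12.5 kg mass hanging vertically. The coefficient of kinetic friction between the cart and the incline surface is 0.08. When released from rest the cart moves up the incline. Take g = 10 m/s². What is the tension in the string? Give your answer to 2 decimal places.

122.60 N

For the cart on the incline: the weight component along the slope is m₁g sin 57° = 13.6 × 10 × 0.8387 = 114.063 N and the normal force is N = m₁g cos 57° = 74.071 N.
Kinetic friction opposes the cart's motion up the incline: f = μN = 0.08 × 74.071 = 5.926 N acting down the slope.
Newton's second law for the cart (up-slope positive): T − 114.063 − 5.926 = 13.6 a. For the hanging mass (downward positive): 12.5 × 10 − T = 12.5 a.
Adding the two equations eliminates T: 5.011 = 26.1 a, so a = 0.1920 m/s².
Then from the hanging mass's equation, T = 12.5 × (10 − 0.1920) = 122.600 N.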